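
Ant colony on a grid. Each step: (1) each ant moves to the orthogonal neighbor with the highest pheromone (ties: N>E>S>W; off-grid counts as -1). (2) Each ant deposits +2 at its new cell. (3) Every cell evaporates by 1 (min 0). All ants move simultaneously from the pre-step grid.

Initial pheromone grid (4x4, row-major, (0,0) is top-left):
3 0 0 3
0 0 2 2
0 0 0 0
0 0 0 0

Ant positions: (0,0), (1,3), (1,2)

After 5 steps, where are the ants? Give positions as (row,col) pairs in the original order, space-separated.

Step 1: ant0:(0,0)->E->(0,1) | ant1:(1,3)->N->(0,3) | ant2:(1,2)->E->(1,3)
  grid max=4 at (0,3)
Step 2: ant0:(0,1)->W->(0,0) | ant1:(0,3)->S->(1,3) | ant2:(1,3)->N->(0,3)
  grid max=5 at (0,3)
Step 3: ant0:(0,0)->E->(0,1) | ant1:(1,3)->N->(0,3) | ant2:(0,3)->S->(1,3)
  grid max=6 at (0,3)
Step 4: ant0:(0,1)->W->(0,0) | ant1:(0,3)->S->(1,3) | ant2:(1,3)->N->(0,3)
  grid max=7 at (0,3)
Step 5: ant0:(0,0)->E->(0,1) | ant1:(1,3)->N->(0,3) | ant2:(0,3)->S->(1,3)
  grid max=8 at (0,3)

(0,1) (0,3) (1,3)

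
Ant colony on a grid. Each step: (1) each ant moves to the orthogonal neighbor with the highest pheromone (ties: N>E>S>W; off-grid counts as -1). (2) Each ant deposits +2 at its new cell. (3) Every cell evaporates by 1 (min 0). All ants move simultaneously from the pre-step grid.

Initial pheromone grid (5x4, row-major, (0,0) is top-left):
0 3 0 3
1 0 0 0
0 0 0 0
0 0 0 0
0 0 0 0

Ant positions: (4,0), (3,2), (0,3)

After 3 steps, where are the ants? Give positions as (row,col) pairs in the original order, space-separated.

Step 1: ant0:(4,0)->N->(3,0) | ant1:(3,2)->N->(2,2) | ant2:(0,3)->S->(1,3)
  grid max=2 at (0,1)
Step 2: ant0:(3,0)->N->(2,0) | ant1:(2,2)->N->(1,2) | ant2:(1,3)->N->(0,3)
  grid max=3 at (0,3)
Step 3: ant0:(2,0)->N->(1,0) | ant1:(1,2)->N->(0,2) | ant2:(0,3)->S->(1,3)
  grid max=2 at (0,3)

(1,0) (0,2) (1,3)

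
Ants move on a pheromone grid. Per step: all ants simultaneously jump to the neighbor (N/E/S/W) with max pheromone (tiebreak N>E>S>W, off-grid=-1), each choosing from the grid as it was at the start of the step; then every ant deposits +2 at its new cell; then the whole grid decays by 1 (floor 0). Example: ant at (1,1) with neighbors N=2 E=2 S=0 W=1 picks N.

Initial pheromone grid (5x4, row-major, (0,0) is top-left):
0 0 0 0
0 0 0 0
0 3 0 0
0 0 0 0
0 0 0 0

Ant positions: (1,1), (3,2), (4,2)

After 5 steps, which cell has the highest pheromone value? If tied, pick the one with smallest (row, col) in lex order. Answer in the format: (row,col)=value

Answer: (2,1)=12

Derivation:
Step 1: ant0:(1,1)->S->(2,1) | ant1:(3,2)->N->(2,2) | ant2:(4,2)->N->(3,2)
  grid max=4 at (2,1)
Step 2: ant0:(2,1)->E->(2,2) | ant1:(2,2)->W->(2,1) | ant2:(3,2)->N->(2,2)
  grid max=5 at (2,1)
Step 3: ant0:(2,2)->W->(2,1) | ant1:(2,1)->E->(2,2) | ant2:(2,2)->W->(2,1)
  grid max=8 at (2,1)
Step 4: ant0:(2,1)->E->(2,2) | ant1:(2,2)->W->(2,1) | ant2:(2,1)->E->(2,2)
  grid max=9 at (2,1)
Step 5: ant0:(2,2)->W->(2,1) | ant1:(2,1)->E->(2,2) | ant2:(2,2)->W->(2,1)
  grid max=12 at (2,1)
Final grid:
  0 0 0 0
  0 0 0 0
  0 12 9 0
  0 0 0 0
  0 0 0 0
Max pheromone 12 at (2,1)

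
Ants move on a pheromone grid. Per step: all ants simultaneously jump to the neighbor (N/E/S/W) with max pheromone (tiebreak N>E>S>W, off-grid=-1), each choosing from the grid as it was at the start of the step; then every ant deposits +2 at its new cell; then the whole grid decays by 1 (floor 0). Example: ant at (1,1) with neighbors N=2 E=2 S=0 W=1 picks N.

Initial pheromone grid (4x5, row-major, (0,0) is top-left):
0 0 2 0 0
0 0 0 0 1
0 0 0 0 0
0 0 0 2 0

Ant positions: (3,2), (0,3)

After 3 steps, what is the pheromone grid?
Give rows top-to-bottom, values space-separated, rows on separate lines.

After step 1: ants at (3,3),(0,2)
  0 0 3 0 0
  0 0 0 0 0
  0 0 0 0 0
  0 0 0 3 0
After step 2: ants at (2,3),(0,3)
  0 0 2 1 0
  0 0 0 0 0
  0 0 0 1 0
  0 0 0 2 0
After step 3: ants at (3,3),(0,2)
  0 0 3 0 0
  0 0 0 0 0
  0 0 0 0 0
  0 0 0 3 0

0 0 3 0 0
0 0 0 0 0
0 0 0 0 0
0 0 0 3 0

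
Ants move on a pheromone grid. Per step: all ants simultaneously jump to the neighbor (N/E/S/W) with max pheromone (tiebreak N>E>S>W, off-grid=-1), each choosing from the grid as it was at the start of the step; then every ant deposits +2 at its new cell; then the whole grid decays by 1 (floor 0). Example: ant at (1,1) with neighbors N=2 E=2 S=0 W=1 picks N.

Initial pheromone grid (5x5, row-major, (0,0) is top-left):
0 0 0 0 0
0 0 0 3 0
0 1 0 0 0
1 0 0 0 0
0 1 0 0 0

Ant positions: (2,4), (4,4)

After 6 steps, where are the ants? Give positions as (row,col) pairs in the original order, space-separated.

Step 1: ant0:(2,4)->N->(1,4) | ant1:(4,4)->N->(3,4)
  grid max=2 at (1,3)
Step 2: ant0:(1,4)->W->(1,3) | ant1:(3,4)->N->(2,4)
  grid max=3 at (1,3)
Step 3: ant0:(1,3)->N->(0,3) | ant1:(2,4)->N->(1,4)
  grid max=2 at (1,3)
Step 4: ant0:(0,3)->S->(1,3) | ant1:(1,4)->W->(1,3)
  grid max=5 at (1,3)
Step 5: ant0:(1,3)->N->(0,3) | ant1:(1,3)->N->(0,3)
  grid max=4 at (1,3)
Step 6: ant0:(0,3)->S->(1,3) | ant1:(0,3)->S->(1,3)
  grid max=7 at (1,3)

(1,3) (1,3)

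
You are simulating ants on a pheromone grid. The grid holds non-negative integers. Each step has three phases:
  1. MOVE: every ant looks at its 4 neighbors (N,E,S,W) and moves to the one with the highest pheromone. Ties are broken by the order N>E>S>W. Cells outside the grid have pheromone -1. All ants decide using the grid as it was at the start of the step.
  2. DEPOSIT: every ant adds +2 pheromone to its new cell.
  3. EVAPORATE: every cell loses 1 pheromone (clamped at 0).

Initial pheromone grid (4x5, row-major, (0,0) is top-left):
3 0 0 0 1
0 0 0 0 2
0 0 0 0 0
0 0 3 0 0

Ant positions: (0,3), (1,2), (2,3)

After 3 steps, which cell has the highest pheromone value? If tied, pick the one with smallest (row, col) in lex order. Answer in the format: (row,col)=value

Step 1: ant0:(0,3)->E->(0,4) | ant1:(1,2)->N->(0,2) | ant2:(2,3)->N->(1,3)
  grid max=2 at (0,0)
Step 2: ant0:(0,4)->S->(1,4) | ant1:(0,2)->E->(0,3) | ant2:(1,3)->E->(1,4)
  grid max=4 at (1,4)
Step 3: ant0:(1,4)->N->(0,4) | ant1:(0,3)->E->(0,4) | ant2:(1,4)->N->(0,4)
  grid max=6 at (0,4)
Final grid:
  0 0 0 0 6
  0 0 0 0 3
  0 0 0 0 0
  0 0 0 0 0
Max pheromone 6 at (0,4)

Answer: (0,4)=6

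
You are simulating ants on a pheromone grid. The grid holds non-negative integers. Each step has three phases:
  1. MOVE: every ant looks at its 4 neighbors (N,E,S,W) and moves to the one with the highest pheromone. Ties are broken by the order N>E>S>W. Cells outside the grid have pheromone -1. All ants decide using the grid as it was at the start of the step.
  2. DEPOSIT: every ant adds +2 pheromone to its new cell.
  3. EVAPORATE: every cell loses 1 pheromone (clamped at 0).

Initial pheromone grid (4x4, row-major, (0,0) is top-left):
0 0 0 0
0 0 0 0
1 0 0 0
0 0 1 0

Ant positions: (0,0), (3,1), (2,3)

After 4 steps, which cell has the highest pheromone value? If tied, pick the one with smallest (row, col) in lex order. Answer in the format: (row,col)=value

Answer: (0,2)=3

Derivation:
Step 1: ant0:(0,0)->E->(0,1) | ant1:(3,1)->E->(3,2) | ant2:(2,3)->N->(1,3)
  grid max=2 at (3,2)
Step 2: ant0:(0,1)->E->(0,2) | ant1:(3,2)->N->(2,2) | ant2:(1,3)->N->(0,3)
  grid max=1 at (0,2)
Step 3: ant0:(0,2)->E->(0,3) | ant1:(2,2)->S->(3,2) | ant2:(0,3)->W->(0,2)
  grid max=2 at (0,2)
Step 4: ant0:(0,3)->W->(0,2) | ant1:(3,2)->N->(2,2) | ant2:(0,2)->E->(0,3)
  grid max=3 at (0,2)
Final grid:
  0 0 3 3
  0 0 0 0
  0 0 1 0
  0 0 1 0
Max pheromone 3 at (0,2)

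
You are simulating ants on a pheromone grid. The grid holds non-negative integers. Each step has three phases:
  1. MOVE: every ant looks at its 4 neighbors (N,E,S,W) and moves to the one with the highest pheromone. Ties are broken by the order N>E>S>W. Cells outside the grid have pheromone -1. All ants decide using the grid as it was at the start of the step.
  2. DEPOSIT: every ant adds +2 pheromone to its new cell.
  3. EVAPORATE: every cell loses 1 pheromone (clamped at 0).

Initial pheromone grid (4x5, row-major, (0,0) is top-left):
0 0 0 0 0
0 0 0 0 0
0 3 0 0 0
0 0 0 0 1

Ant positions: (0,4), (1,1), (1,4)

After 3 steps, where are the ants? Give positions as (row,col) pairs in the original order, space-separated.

Step 1: ant0:(0,4)->S->(1,4) | ant1:(1,1)->S->(2,1) | ant2:(1,4)->N->(0,4)
  grid max=4 at (2,1)
Step 2: ant0:(1,4)->N->(0,4) | ant1:(2,1)->N->(1,1) | ant2:(0,4)->S->(1,4)
  grid max=3 at (2,1)
Step 3: ant0:(0,4)->S->(1,4) | ant1:(1,1)->S->(2,1) | ant2:(1,4)->N->(0,4)
  grid max=4 at (2,1)

(1,4) (2,1) (0,4)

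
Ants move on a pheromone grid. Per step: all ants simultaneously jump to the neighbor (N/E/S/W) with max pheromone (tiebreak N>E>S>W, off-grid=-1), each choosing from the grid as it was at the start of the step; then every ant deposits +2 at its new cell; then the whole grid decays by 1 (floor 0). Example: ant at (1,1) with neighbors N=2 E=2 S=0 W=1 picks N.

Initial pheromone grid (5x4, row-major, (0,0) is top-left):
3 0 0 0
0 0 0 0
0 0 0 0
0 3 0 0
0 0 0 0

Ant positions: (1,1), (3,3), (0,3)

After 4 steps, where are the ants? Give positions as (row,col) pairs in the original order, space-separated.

Step 1: ant0:(1,1)->N->(0,1) | ant1:(3,3)->N->(2,3) | ant2:(0,3)->S->(1,3)
  grid max=2 at (0,0)
Step 2: ant0:(0,1)->W->(0,0) | ant1:(2,3)->N->(1,3) | ant2:(1,3)->S->(2,3)
  grid max=3 at (0,0)
Step 3: ant0:(0,0)->E->(0,1) | ant1:(1,3)->S->(2,3) | ant2:(2,3)->N->(1,3)
  grid max=3 at (1,3)
Step 4: ant0:(0,1)->W->(0,0) | ant1:(2,3)->N->(1,3) | ant2:(1,3)->S->(2,3)
  grid max=4 at (1,3)

(0,0) (1,3) (2,3)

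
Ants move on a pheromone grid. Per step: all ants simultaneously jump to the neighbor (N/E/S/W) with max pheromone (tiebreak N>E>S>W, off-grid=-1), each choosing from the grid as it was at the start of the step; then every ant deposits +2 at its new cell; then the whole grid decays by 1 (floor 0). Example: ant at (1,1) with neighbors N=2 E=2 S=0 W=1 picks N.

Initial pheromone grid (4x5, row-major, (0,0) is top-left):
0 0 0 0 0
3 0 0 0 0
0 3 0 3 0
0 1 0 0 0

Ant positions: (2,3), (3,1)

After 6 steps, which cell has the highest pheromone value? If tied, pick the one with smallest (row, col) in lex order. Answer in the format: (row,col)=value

Answer: (2,1)=3

Derivation:
Step 1: ant0:(2,3)->N->(1,3) | ant1:(3,1)->N->(2,1)
  grid max=4 at (2,1)
Step 2: ant0:(1,3)->S->(2,3) | ant1:(2,1)->N->(1,1)
  grid max=3 at (2,1)
Step 3: ant0:(2,3)->N->(1,3) | ant1:(1,1)->S->(2,1)
  grid max=4 at (2,1)
Step 4: ant0:(1,3)->S->(2,3) | ant1:(2,1)->N->(1,1)
  grid max=3 at (2,1)
Step 5: ant0:(2,3)->N->(1,3) | ant1:(1,1)->S->(2,1)
  grid max=4 at (2,1)
Step 6: ant0:(1,3)->S->(2,3) | ant1:(2,1)->N->(1,1)
  grid max=3 at (2,1)
Final grid:
  0 0 0 0 0
  0 1 0 0 0
  0 3 0 3 0
  0 0 0 0 0
Max pheromone 3 at (2,1)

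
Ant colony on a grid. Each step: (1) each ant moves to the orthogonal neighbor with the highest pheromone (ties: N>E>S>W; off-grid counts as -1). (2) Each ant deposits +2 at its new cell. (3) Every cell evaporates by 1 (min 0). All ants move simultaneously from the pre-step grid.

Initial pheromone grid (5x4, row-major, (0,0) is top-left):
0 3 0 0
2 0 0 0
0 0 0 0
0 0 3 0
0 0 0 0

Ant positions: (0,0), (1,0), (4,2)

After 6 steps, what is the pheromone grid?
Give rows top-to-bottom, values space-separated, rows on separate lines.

After step 1: ants at (0,1),(0,0),(3,2)
  1 4 0 0
  1 0 0 0
  0 0 0 0
  0 0 4 0
  0 0 0 0
After step 2: ants at (0,0),(0,1),(2,2)
  2 5 0 0
  0 0 0 0
  0 0 1 0
  0 0 3 0
  0 0 0 0
After step 3: ants at (0,1),(0,0),(3,2)
  3 6 0 0
  0 0 0 0
  0 0 0 0
  0 0 4 0
  0 0 0 0
After step 4: ants at (0,0),(0,1),(2,2)
  4 7 0 0
  0 0 0 0
  0 0 1 0
  0 0 3 0
  0 0 0 0
After step 5: ants at (0,1),(0,0),(3,2)
  5 8 0 0
  0 0 0 0
  0 0 0 0
  0 0 4 0
  0 0 0 0
After step 6: ants at (0,0),(0,1),(2,2)
  6 9 0 0
  0 0 0 0
  0 0 1 0
  0 0 3 0
  0 0 0 0

6 9 0 0
0 0 0 0
0 0 1 0
0 0 3 0
0 0 0 0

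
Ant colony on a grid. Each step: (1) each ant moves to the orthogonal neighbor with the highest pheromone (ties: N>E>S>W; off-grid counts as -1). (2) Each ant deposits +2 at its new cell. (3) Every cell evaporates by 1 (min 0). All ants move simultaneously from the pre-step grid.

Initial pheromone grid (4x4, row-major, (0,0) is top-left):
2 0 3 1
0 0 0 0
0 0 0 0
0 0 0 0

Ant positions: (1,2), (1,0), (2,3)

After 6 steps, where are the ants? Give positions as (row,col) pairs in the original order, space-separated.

Step 1: ant0:(1,2)->N->(0,2) | ant1:(1,0)->N->(0,0) | ant2:(2,3)->N->(1,3)
  grid max=4 at (0,2)
Step 2: ant0:(0,2)->E->(0,3) | ant1:(0,0)->E->(0,1) | ant2:(1,3)->N->(0,3)
  grid max=3 at (0,2)
Step 3: ant0:(0,3)->W->(0,2) | ant1:(0,1)->E->(0,2) | ant2:(0,3)->W->(0,2)
  grid max=8 at (0,2)
Step 4: ant0:(0,2)->E->(0,3) | ant1:(0,2)->E->(0,3) | ant2:(0,2)->E->(0,3)
  grid max=7 at (0,2)
Step 5: ant0:(0,3)->W->(0,2) | ant1:(0,3)->W->(0,2) | ant2:(0,3)->W->(0,2)
  grid max=12 at (0,2)
Step 6: ant0:(0,2)->E->(0,3) | ant1:(0,2)->E->(0,3) | ant2:(0,2)->E->(0,3)
  grid max=11 at (0,2)

(0,3) (0,3) (0,3)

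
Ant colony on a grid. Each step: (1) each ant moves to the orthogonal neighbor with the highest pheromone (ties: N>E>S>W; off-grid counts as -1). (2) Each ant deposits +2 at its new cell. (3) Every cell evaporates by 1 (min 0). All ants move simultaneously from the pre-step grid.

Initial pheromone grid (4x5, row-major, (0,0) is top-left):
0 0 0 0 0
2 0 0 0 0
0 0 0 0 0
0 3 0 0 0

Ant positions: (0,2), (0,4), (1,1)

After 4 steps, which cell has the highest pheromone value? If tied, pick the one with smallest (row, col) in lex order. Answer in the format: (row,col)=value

Step 1: ant0:(0,2)->E->(0,3) | ant1:(0,4)->S->(1,4) | ant2:(1,1)->W->(1,0)
  grid max=3 at (1,0)
Step 2: ant0:(0,3)->E->(0,4) | ant1:(1,4)->N->(0,4) | ant2:(1,0)->N->(0,0)
  grid max=3 at (0,4)
Step 3: ant0:(0,4)->S->(1,4) | ant1:(0,4)->S->(1,4) | ant2:(0,0)->S->(1,0)
  grid max=3 at (1,0)
Step 4: ant0:(1,4)->N->(0,4) | ant1:(1,4)->N->(0,4) | ant2:(1,0)->N->(0,0)
  grid max=5 at (0,4)
Final grid:
  1 0 0 0 5
  2 0 0 0 2
  0 0 0 0 0
  0 0 0 0 0
Max pheromone 5 at (0,4)

Answer: (0,4)=5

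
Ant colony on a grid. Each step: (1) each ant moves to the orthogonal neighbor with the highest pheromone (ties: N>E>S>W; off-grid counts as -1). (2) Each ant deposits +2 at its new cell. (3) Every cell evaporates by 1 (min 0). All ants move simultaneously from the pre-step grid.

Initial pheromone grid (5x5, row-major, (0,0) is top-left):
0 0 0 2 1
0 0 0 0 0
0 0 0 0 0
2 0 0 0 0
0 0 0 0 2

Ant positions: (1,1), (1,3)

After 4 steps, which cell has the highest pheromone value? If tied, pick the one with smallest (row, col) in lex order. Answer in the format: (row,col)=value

Step 1: ant0:(1,1)->N->(0,1) | ant1:(1,3)->N->(0,3)
  grid max=3 at (0,3)
Step 2: ant0:(0,1)->E->(0,2) | ant1:(0,3)->E->(0,4)
  grid max=2 at (0,3)
Step 3: ant0:(0,2)->E->(0,3) | ant1:(0,4)->W->(0,3)
  grid max=5 at (0,3)
Step 4: ant0:(0,3)->E->(0,4) | ant1:(0,3)->E->(0,4)
  grid max=4 at (0,3)
Final grid:
  0 0 0 4 3
  0 0 0 0 0
  0 0 0 0 0
  0 0 0 0 0
  0 0 0 0 0
Max pheromone 4 at (0,3)

Answer: (0,3)=4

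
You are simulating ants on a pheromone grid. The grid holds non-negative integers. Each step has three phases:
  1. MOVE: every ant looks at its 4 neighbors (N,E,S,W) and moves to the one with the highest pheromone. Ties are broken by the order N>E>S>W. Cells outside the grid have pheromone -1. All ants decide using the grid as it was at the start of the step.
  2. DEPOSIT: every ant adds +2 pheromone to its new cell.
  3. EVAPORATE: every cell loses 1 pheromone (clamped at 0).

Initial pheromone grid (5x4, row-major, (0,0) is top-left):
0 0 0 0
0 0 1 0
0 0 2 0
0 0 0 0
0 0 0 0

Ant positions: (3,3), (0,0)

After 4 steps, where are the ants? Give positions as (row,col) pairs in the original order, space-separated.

Step 1: ant0:(3,3)->N->(2,3) | ant1:(0,0)->E->(0,1)
  grid max=1 at (0,1)
Step 2: ant0:(2,3)->W->(2,2) | ant1:(0,1)->E->(0,2)
  grid max=2 at (2,2)
Step 3: ant0:(2,2)->N->(1,2) | ant1:(0,2)->E->(0,3)
  grid max=1 at (0,3)
Step 4: ant0:(1,2)->S->(2,2) | ant1:(0,3)->S->(1,3)
  grid max=2 at (2,2)

(2,2) (1,3)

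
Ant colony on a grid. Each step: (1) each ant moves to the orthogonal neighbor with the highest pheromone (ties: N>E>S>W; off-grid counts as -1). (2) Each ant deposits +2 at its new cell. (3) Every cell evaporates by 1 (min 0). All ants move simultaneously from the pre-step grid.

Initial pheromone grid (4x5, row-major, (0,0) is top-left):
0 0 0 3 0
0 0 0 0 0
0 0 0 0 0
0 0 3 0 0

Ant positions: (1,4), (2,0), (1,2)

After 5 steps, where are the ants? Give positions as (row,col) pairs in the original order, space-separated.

Step 1: ant0:(1,4)->N->(0,4) | ant1:(2,0)->N->(1,0) | ant2:(1,2)->N->(0,2)
  grid max=2 at (0,3)
Step 2: ant0:(0,4)->W->(0,3) | ant1:(1,0)->N->(0,0) | ant2:(0,2)->E->(0,3)
  grid max=5 at (0,3)
Step 3: ant0:(0,3)->E->(0,4) | ant1:(0,0)->E->(0,1) | ant2:(0,3)->E->(0,4)
  grid max=4 at (0,3)
Step 4: ant0:(0,4)->W->(0,3) | ant1:(0,1)->E->(0,2) | ant2:(0,4)->W->(0,3)
  grid max=7 at (0,3)
Step 5: ant0:(0,3)->E->(0,4) | ant1:(0,2)->E->(0,3) | ant2:(0,3)->E->(0,4)
  grid max=8 at (0,3)

(0,4) (0,3) (0,4)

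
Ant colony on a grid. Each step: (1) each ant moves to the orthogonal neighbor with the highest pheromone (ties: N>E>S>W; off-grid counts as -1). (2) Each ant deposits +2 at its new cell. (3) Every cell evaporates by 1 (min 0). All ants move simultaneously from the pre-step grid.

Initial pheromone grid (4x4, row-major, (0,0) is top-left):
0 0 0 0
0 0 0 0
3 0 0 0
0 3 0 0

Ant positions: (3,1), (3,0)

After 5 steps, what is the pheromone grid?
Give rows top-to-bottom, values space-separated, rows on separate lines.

After step 1: ants at (2,1),(2,0)
  0 0 0 0
  0 0 0 0
  4 1 0 0
  0 2 0 0
After step 2: ants at (2,0),(2,1)
  0 0 0 0
  0 0 0 0
  5 2 0 0
  0 1 0 0
After step 3: ants at (2,1),(2,0)
  0 0 0 0
  0 0 0 0
  6 3 0 0
  0 0 0 0
After step 4: ants at (2,0),(2,1)
  0 0 0 0
  0 0 0 0
  7 4 0 0
  0 0 0 0
After step 5: ants at (2,1),(2,0)
  0 0 0 0
  0 0 0 0
  8 5 0 0
  0 0 0 0

0 0 0 0
0 0 0 0
8 5 0 0
0 0 0 0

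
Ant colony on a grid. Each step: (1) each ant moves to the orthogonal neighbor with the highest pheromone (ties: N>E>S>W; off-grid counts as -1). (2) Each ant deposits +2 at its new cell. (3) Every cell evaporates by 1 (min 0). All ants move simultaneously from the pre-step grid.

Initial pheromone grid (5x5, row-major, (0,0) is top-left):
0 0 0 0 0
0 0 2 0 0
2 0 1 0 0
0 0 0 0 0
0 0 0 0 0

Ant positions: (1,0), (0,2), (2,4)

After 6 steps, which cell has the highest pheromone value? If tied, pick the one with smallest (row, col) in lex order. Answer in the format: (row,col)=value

Step 1: ant0:(1,0)->S->(2,0) | ant1:(0,2)->S->(1,2) | ant2:(2,4)->N->(1,4)
  grid max=3 at (1,2)
Step 2: ant0:(2,0)->N->(1,0) | ant1:(1,2)->N->(0,2) | ant2:(1,4)->N->(0,4)
  grid max=2 at (1,2)
Step 3: ant0:(1,0)->S->(2,0) | ant1:(0,2)->S->(1,2) | ant2:(0,4)->S->(1,4)
  grid max=3 at (1,2)
Step 4: ant0:(2,0)->N->(1,0) | ant1:(1,2)->N->(0,2) | ant2:(1,4)->N->(0,4)
  grid max=2 at (1,2)
Step 5: ant0:(1,0)->S->(2,0) | ant1:(0,2)->S->(1,2) | ant2:(0,4)->S->(1,4)
  grid max=3 at (1,2)
Step 6: ant0:(2,0)->N->(1,0) | ant1:(1,2)->N->(0,2) | ant2:(1,4)->N->(0,4)
  grid max=2 at (1,2)
Final grid:
  0 0 1 0 1
  1 0 2 0 0
  2 0 0 0 0
  0 0 0 0 0
  0 0 0 0 0
Max pheromone 2 at (1,2)

Answer: (1,2)=2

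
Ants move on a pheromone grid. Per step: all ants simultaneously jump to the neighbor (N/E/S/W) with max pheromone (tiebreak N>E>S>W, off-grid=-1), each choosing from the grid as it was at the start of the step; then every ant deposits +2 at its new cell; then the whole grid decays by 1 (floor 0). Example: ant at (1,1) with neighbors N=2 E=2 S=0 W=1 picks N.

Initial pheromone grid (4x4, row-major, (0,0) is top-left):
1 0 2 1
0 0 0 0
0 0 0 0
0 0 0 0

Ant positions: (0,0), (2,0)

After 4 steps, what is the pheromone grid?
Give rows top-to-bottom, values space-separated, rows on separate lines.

After step 1: ants at (0,1),(1,0)
  0 1 1 0
  1 0 0 0
  0 0 0 0
  0 0 0 0
After step 2: ants at (0,2),(0,0)
  1 0 2 0
  0 0 0 0
  0 0 0 0
  0 0 0 0
After step 3: ants at (0,3),(0,1)
  0 1 1 1
  0 0 0 0
  0 0 0 0
  0 0 0 0
After step 4: ants at (0,2),(0,2)
  0 0 4 0
  0 0 0 0
  0 0 0 0
  0 0 0 0

0 0 4 0
0 0 0 0
0 0 0 0
0 0 0 0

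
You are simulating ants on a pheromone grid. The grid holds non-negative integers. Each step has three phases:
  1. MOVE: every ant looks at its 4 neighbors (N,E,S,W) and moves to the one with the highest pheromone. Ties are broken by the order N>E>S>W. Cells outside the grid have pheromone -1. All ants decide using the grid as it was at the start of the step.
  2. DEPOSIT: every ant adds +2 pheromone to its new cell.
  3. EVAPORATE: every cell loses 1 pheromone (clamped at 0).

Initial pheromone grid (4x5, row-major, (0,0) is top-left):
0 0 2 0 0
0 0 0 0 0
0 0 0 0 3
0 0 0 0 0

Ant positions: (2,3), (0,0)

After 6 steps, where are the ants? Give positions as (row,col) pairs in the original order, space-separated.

Step 1: ant0:(2,3)->E->(2,4) | ant1:(0,0)->E->(0,1)
  grid max=4 at (2,4)
Step 2: ant0:(2,4)->N->(1,4) | ant1:(0,1)->E->(0,2)
  grid max=3 at (2,4)
Step 3: ant0:(1,4)->S->(2,4) | ant1:(0,2)->E->(0,3)
  grid max=4 at (2,4)
Step 4: ant0:(2,4)->N->(1,4) | ant1:(0,3)->W->(0,2)
  grid max=3 at (2,4)
Step 5: ant0:(1,4)->S->(2,4) | ant1:(0,2)->E->(0,3)
  grid max=4 at (2,4)
Step 6: ant0:(2,4)->N->(1,4) | ant1:(0,3)->W->(0,2)
  grid max=3 at (2,4)

(1,4) (0,2)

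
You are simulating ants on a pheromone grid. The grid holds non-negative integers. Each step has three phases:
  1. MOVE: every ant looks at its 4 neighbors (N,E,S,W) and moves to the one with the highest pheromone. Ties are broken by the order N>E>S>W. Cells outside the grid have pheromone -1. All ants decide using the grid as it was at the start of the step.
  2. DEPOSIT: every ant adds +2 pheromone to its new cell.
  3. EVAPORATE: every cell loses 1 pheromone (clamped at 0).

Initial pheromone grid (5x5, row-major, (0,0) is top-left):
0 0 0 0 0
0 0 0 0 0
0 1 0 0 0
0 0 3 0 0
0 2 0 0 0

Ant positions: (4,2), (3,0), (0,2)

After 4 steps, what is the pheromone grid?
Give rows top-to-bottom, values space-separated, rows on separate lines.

After step 1: ants at (3,2),(2,0),(0,3)
  0 0 0 1 0
  0 0 0 0 0
  1 0 0 0 0
  0 0 4 0 0
  0 1 0 0 0
After step 2: ants at (2,2),(1,0),(0,4)
  0 0 0 0 1
  1 0 0 0 0
  0 0 1 0 0
  0 0 3 0 0
  0 0 0 0 0
After step 3: ants at (3,2),(0,0),(1,4)
  1 0 0 0 0
  0 0 0 0 1
  0 0 0 0 0
  0 0 4 0 0
  0 0 0 0 0
After step 4: ants at (2,2),(0,1),(0,4)
  0 1 0 0 1
  0 0 0 0 0
  0 0 1 0 0
  0 0 3 0 0
  0 0 0 0 0

0 1 0 0 1
0 0 0 0 0
0 0 1 0 0
0 0 3 0 0
0 0 0 0 0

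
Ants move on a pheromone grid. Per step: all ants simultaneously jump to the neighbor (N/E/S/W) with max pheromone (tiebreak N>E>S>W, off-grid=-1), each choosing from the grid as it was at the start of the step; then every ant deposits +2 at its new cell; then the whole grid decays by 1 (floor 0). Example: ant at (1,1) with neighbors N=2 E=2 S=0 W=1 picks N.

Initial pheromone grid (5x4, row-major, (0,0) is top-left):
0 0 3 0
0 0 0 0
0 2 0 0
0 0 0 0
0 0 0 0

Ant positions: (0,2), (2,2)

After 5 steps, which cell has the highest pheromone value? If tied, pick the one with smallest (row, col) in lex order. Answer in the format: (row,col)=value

Step 1: ant0:(0,2)->E->(0,3) | ant1:(2,2)->W->(2,1)
  grid max=3 at (2,1)
Step 2: ant0:(0,3)->W->(0,2) | ant1:(2,1)->N->(1,1)
  grid max=3 at (0,2)
Step 3: ant0:(0,2)->E->(0,3) | ant1:(1,1)->S->(2,1)
  grid max=3 at (2,1)
Step 4: ant0:(0,3)->W->(0,2) | ant1:(2,1)->N->(1,1)
  grid max=3 at (0,2)
Step 5: ant0:(0,2)->E->(0,3) | ant1:(1,1)->S->(2,1)
  grid max=3 at (2,1)
Final grid:
  0 0 2 1
  0 0 0 0
  0 3 0 0
  0 0 0 0
  0 0 0 0
Max pheromone 3 at (2,1)

Answer: (2,1)=3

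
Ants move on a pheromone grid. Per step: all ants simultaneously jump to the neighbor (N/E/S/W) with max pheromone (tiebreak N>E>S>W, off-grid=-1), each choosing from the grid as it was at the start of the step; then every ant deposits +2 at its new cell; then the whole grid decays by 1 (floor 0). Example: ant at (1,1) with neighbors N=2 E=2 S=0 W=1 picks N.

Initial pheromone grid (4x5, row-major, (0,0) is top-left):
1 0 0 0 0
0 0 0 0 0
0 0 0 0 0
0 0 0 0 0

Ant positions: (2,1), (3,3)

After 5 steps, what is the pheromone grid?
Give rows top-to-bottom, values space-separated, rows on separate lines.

After step 1: ants at (1,1),(2,3)
  0 0 0 0 0
  0 1 0 0 0
  0 0 0 1 0
  0 0 0 0 0
After step 2: ants at (0,1),(1,3)
  0 1 0 0 0
  0 0 0 1 0
  0 0 0 0 0
  0 0 0 0 0
After step 3: ants at (0,2),(0,3)
  0 0 1 1 0
  0 0 0 0 0
  0 0 0 0 0
  0 0 0 0 0
After step 4: ants at (0,3),(0,2)
  0 0 2 2 0
  0 0 0 0 0
  0 0 0 0 0
  0 0 0 0 0
After step 5: ants at (0,2),(0,3)
  0 0 3 3 0
  0 0 0 0 0
  0 0 0 0 0
  0 0 0 0 0

0 0 3 3 0
0 0 0 0 0
0 0 0 0 0
0 0 0 0 0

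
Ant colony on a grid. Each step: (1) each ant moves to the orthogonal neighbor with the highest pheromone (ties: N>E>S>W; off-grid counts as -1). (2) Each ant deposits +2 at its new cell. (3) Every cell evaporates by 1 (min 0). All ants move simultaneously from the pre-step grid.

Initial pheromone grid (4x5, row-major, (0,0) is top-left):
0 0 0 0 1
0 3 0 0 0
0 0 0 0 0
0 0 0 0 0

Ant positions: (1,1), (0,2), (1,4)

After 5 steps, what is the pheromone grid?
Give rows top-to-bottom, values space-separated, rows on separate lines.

After step 1: ants at (0,1),(0,3),(0,4)
  0 1 0 1 2
  0 2 0 0 0
  0 0 0 0 0
  0 0 0 0 0
After step 2: ants at (1,1),(0,4),(0,3)
  0 0 0 2 3
  0 3 0 0 0
  0 0 0 0 0
  0 0 0 0 0
After step 3: ants at (0,1),(0,3),(0,4)
  0 1 0 3 4
  0 2 0 0 0
  0 0 0 0 0
  0 0 0 0 0
After step 4: ants at (1,1),(0,4),(0,3)
  0 0 0 4 5
  0 3 0 0 0
  0 0 0 0 0
  0 0 0 0 0
After step 5: ants at (0,1),(0,3),(0,4)
  0 1 0 5 6
  0 2 0 0 0
  0 0 0 0 0
  0 0 0 0 0

0 1 0 5 6
0 2 0 0 0
0 0 0 0 0
0 0 0 0 0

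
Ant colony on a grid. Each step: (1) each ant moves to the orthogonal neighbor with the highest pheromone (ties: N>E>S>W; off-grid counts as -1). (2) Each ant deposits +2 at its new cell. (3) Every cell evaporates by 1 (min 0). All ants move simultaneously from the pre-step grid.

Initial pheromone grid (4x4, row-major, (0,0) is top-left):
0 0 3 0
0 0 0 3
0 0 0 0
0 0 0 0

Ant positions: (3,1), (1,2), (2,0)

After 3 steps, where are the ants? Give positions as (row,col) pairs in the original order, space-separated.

Step 1: ant0:(3,1)->N->(2,1) | ant1:(1,2)->N->(0,2) | ant2:(2,0)->N->(1,0)
  grid max=4 at (0,2)
Step 2: ant0:(2,1)->N->(1,1) | ant1:(0,2)->E->(0,3) | ant2:(1,0)->N->(0,0)
  grid max=3 at (0,2)
Step 3: ant0:(1,1)->N->(0,1) | ant1:(0,3)->W->(0,2) | ant2:(0,0)->E->(0,1)
  grid max=4 at (0,2)

(0,1) (0,2) (0,1)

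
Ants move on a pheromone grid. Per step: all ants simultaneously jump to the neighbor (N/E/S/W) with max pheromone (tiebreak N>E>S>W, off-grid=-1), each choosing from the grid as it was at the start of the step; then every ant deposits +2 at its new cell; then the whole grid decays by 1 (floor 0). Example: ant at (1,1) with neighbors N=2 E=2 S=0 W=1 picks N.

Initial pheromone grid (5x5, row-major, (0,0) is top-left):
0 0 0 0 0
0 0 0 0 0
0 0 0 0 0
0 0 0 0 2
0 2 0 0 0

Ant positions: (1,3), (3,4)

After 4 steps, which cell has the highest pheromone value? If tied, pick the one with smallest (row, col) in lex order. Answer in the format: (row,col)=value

Answer: (1,4)=2

Derivation:
Step 1: ant0:(1,3)->N->(0,3) | ant1:(3,4)->N->(2,4)
  grid max=1 at (0,3)
Step 2: ant0:(0,3)->E->(0,4) | ant1:(2,4)->S->(3,4)
  grid max=2 at (3,4)
Step 3: ant0:(0,4)->S->(1,4) | ant1:(3,4)->N->(2,4)
  grid max=1 at (1,4)
Step 4: ant0:(1,4)->S->(2,4) | ant1:(2,4)->N->(1,4)
  grid max=2 at (1,4)
Final grid:
  0 0 0 0 0
  0 0 0 0 2
  0 0 0 0 2
  0 0 0 0 0
  0 0 0 0 0
Max pheromone 2 at (1,4)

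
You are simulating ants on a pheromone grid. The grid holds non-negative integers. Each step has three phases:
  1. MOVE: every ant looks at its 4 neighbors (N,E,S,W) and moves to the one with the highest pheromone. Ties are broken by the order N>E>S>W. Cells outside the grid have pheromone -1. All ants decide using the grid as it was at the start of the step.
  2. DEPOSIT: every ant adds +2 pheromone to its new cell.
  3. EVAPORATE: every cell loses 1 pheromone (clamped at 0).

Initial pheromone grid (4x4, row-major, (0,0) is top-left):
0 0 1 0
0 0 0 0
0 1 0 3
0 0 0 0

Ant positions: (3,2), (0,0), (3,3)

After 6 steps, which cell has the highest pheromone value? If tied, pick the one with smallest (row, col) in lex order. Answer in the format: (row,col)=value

Answer: (2,3)=11

Derivation:
Step 1: ant0:(3,2)->N->(2,2) | ant1:(0,0)->E->(0,1) | ant2:(3,3)->N->(2,3)
  grid max=4 at (2,3)
Step 2: ant0:(2,2)->E->(2,3) | ant1:(0,1)->E->(0,2) | ant2:(2,3)->W->(2,2)
  grid max=5 at (2,3)
Step 3: ant0:(2,3)->W->(2,2) | ant1:(0,2)->E->(0,3) | ant2:(2,2)->E->(2,3)
  grid max=6 at (2,3)
Step 4: ant0:(2,2)->E->(2,3) | ant1:(0,3)->S->(1,3) | ant2:(2,3)->W->(2,2)
  grid max=7 at (2,3)
Step 5: ant0:(2,3)->W->(2,2) | ant1:(1,3)->S->(2,3) | ant2:(2,2)->E->(2,3)
  grid max=10 at (2,3)
Step 6: ant0:(2,2)->E->(2,3) | ant1:(2,3)->W->(2,2) | ant2:(2,3)->W->(2,2)
  grid max=11 at (2,3)
Final grid:
  0 0 0 0
  0 0 0 0
  0 0 8 11
  0 0 0 0
Max pheromone 11 at (2,3)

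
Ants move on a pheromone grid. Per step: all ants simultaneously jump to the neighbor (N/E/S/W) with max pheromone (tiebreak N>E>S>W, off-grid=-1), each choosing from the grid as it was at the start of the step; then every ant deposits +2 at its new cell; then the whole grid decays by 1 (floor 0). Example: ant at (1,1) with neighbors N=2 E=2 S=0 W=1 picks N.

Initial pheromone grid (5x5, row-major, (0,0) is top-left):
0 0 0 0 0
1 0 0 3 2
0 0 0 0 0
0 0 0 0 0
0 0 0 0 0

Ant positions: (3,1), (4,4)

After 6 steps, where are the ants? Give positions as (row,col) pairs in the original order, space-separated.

Step 1: ant0:(3,1)->N->(2,1) | ant1:(4,4)->N->(3,4)
  grid max=2 at (1,3)
Step 2: ant0:(2,1)->N->(1,1) | ant1:(3,4)->N->(2,4)
  grid max=1 at (1,1)
Step 3: ant0:(1,1)->N->(0,1) | ant1:(2,4)->N->(1,4)
  grid max=1 at (0,1)
Step 4: ant0:(0,1)->E->(0,2) | ant1:(1,4)->N->(0,4)
  grid max=1 at (0,2)
Step 5: ant0:(0,2)->E->(0,3) | ant1:(0,4)->S->(1,4)
  grid max=1 at (0,3)
Step 6: ant0:(0,3)->E->(0,4) | ant1:(1,4)->N->(0,4)
  grid max=3 at (0,4)

(0,4) (0,4)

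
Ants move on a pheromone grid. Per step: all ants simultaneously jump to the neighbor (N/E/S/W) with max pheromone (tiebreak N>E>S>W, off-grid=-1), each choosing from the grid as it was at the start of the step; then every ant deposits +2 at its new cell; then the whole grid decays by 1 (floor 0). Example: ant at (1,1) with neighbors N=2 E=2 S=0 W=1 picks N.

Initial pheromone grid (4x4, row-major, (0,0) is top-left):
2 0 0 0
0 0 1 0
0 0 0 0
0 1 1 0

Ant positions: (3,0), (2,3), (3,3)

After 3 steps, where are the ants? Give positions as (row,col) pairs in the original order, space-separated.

Step 1: ant0:(3,0)->E->(3,1) | ant1:(2,3)->N->(1,3) | ant2:(3,3)->W->(3,2)
  grid max=2 at (3,1)
Step 2: ant0:(3,1)->E->(3,2) | ant1:(1,3)->N->(0,3) | ant2:(3,2)->W->(3,1)
  grid max=3 at (3,1)
Step 3: ant0:(3,2)->W->(3,1) | ant1:(0,3)->S->(1,3) | ant2:(3,1)->E->(3,2)
  grid max=4 at (3,1)

(3,1) (1,3) (3,2)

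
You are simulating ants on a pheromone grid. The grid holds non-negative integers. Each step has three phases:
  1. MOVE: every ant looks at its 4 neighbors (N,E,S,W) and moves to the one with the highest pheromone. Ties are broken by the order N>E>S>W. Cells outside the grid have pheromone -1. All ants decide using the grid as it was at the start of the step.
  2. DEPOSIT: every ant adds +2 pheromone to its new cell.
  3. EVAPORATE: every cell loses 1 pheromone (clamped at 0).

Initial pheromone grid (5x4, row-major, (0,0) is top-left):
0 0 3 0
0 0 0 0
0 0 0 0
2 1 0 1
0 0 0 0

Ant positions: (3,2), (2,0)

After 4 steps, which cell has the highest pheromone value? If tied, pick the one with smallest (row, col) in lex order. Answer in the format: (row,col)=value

Step 1: ant0:(3,2)->E->(3,3) | ant1:(2,0)->S->(3,0)
  grid max=3 at (3,0)
Step 2: ant0:(3,3)->N->(2,3) | ant1:(3,0)->N->(2,0)
  grid max=2 at (3,0)
Step 3: ant0:(2,3)->S->(3,3) | ant1:(2,0)->S->(3,0)
  grid max=3 at (3,0)
Step 4: ant0:(3,3)->N->(2,3) | ant1:(3,0)->N->(2,0)
  grid max=2 at (3,0)
Final grid:
  0 0 0 0
  0 0 0 0
  1 0 0 1
  2 0 0 1
  0 0 0 0
Max pheromone 2 at (3,0)

Answer: (3,0)=2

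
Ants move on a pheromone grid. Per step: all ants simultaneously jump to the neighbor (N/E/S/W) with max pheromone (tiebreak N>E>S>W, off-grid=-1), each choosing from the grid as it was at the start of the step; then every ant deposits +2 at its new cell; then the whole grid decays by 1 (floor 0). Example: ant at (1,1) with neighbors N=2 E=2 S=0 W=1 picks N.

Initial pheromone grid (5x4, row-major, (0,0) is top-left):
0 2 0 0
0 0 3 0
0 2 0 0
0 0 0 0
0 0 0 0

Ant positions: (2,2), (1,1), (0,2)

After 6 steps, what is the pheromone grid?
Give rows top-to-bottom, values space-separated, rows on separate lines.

After step 1: ants at (1,2),(1,2),(1,2)
  0 1 0 0
  0 0 8 0
  0 1 0 0
  0 0 0 0
  0 0 0 0
After step 2: ants at (0,2),(0,2),(0,2)
  0 0 5 0
  0 0 7 0
  0 0 0 0
  0 0 0 0
  0 0 0 0
After step 3: ants at (1,2),(1,2),(1,2)
  0 0 4 0
  0 0 12 0
  0 0 0 0
  0 0 0 0
  0 0 0 0
After step 4: ants at (0,2),(0,2),(0,2)
  0 0 9 0
  0 0 11 0
  0 0 0 0
  0 0 0 0
  0 0 0 0
After step 5: ants at (1,2),(1,2),(1,2)
  0 0 8 0
  0 0 16 0
  0 0 0 0
  0 0 0 0
  0 0 0 0
After step 6: ants at (0,2),(0,2),(0,2)
  0 0 13 0
  0 0 15 0
  0 0 0 0
  0 0 0 0
  0 0 0 0

0 0 13 0
0 0 15 0
0 0 0 0
0 0 0 0
0 0 0 0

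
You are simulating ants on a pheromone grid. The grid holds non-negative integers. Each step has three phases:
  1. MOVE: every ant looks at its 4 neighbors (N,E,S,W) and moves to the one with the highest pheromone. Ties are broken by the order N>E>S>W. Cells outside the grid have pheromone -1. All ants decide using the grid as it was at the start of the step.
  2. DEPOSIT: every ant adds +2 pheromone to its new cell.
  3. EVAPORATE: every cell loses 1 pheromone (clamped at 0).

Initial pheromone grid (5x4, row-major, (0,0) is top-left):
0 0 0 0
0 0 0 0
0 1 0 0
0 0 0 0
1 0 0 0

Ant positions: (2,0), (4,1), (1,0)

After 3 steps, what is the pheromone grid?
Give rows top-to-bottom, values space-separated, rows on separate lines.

After step 1: ants at (2,1),(4,0),(0,0)
  1 0 0 0
  0 0 0 0
  0 2 0 0
  0 0 0 0
  2 0 0 0
After step 2: ants at (1,1),(3,0),(0,1)
  0 1 0 0
  0 1 0 0
  0 1 0 0
  1 0 0 0
  1 0 0 0
After step 3: ants at (0,1),(4,0),(1,1)
  0 2 0 0
  0 2 0 0
  0 0 0 0
  0 0 0 0
  2 0 0 0

0 2 0 0
0 2 0 0
0 0 0 0
0 0 0 0
2 0 0 0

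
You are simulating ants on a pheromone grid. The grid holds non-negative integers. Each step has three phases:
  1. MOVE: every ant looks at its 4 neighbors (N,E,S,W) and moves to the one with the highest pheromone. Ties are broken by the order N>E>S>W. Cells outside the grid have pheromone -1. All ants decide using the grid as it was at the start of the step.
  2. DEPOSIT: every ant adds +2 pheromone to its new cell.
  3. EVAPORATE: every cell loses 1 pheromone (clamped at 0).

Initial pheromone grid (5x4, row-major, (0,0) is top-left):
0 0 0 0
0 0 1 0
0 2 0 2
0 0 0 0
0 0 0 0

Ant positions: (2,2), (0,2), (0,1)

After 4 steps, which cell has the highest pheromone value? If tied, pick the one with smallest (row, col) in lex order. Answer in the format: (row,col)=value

Step 1: ant0:(2,2)->E->(2,3) | ant1:(0,2)->S->(1,2) | ant2:(0,1)->E->(0,2)
  grid max=3 at (2,3)
Step 2: ant0:(2,3)->N->(1,3) | ant1:(1,2)->N->(0,2) | ant2:(0,2)->S->(1,2)
  grid max=3 at (1,2)
Step 3: ant0:(1,3)->W->(1,2) | ant1:(0,2)->S->(1,2) | ant2:(1,2)->N->(0,2)
  grid max=6 at (1,2)
Step 4: ant0:(1,2)->N->(0,2) | ant1:(1,2)->N->(0,2) | ant2:(0,2)->S->(1,2)
  grid max=7 at (1,2)
Final grid:
  0 0 6 0
  0 0 7 0
  0 0 0 0
  0 0 0 0
  0 0 0 0
Max pheromone 7 at (1,2)

Answer: (1,2)=7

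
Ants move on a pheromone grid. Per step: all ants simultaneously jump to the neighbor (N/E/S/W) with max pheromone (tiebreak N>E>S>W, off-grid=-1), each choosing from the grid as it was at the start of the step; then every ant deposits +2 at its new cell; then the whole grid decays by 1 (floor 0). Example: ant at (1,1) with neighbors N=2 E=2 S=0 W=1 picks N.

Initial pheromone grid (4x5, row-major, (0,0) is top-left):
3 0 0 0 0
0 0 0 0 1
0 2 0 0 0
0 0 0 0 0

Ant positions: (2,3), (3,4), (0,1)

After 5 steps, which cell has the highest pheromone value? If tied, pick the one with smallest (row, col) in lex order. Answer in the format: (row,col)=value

Step 1: ant0:(2,3)->N->(1,3) | ant1:(3,4)->N->(2,4) | ant2:(0,1)->W->(0,0)
  grid max=4 at (0,0)
Step 2: ant0:(1,3)->N->(0,3) | ant1:(2,4)->N->(1,4) | ant2:(0,0)->E->(0,1)
  grid max=3 at (0,0)
Step 3: ant0:(0,3)->E->(0,4) | ant1:(1,4)->N->(0,4) | ant2:(0,1)->W->(0,0)
  grid max=4 at (0,0)
Step 4: ant0:(0,4)->S->(1,4) | ant1:(0,4)->S->(1,4) | ant2:(0,0)->E->(0,1)
  grid max=3 at (0,0)
Step 5: ant0:(1,4)->N->(0,4) | ant1:(1,4)->N->(0,4) | ant2:(0,1)->W->(0,0)
  grid max=5 at (0,4)
Final grid:
  4 0 0 0 5
  0 0 0 0 2
  0 0 0 0 0
  0 0 0 0 0
Max pheromone 5 at (0,4)

Answer: (0,4)=5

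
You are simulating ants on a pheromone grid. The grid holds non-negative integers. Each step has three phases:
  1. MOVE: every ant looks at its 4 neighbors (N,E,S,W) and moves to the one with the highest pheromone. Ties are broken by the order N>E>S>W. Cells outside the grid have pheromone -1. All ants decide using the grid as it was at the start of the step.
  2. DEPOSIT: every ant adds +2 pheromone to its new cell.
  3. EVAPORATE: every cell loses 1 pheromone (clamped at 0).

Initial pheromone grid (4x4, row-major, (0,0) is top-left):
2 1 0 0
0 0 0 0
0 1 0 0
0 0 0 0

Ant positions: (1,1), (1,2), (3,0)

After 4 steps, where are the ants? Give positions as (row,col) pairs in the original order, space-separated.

Step 1: ant0:(1,1)->N->(0,1) | ant1:(1,2)->N->(0,2) | ant2:(3,0)->N->(2,0)
  grid max=2 at (0,1)
Step 2: ant0:(0,1)->E->(0,2) | ant1:(0,2)->W->(0,1) | ant2:(2,0)->N->(1,0)
  grid max=3 at (0,1)
Step 3: ant0:(0,2)->W->(0,1) | ant1:(0,1)->E->(0,2) | ant2:(1,0)->N->(0,0)
  grid max=4 at (0,1)
Step 4: ant0:(0,1)->E->(0,2) | ant1:(0,2)->W->(0,1) | ant2:(0,0)->E->(0,1)
  grid max=7 at (0,1)

(0,2) (0,1) (0,1)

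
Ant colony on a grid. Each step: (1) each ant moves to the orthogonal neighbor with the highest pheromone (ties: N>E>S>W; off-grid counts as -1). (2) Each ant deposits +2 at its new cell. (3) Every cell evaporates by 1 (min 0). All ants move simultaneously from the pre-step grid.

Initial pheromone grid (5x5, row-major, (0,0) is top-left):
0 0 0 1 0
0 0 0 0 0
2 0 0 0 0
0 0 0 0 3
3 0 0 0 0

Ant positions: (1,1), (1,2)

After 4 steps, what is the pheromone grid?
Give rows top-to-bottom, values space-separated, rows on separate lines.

After step 1: ants at (0,1),(0,2)
  0 1 1 0 0
  0 0 0 0 0
  1 0 0 0 0
  0 0 0 0 2
  2 0 0 0 0
After step 2: ants at (0,2),(0,1)
  0 2 2 0 0
  0 0 0 0 0
  0 0 0 0 0
  0 0 0 0 1
  1 0 0 0 0
After step 3: ants at (0,1),(0,2)
  0 3 3 0 0
  0 0 0 0 0
  0 0 0 0 0
  0 0 0 0 0
  0 0 0 0 0
After step 4: ants at (0,2),(0,1)
  0 4 4 0 0
  0 0 0 0 0
  0 0 0 0 0
  0 0 0 0 0
  0 0 0 0 0

0 4 4 0 0
0 0 0 0 0
0 0 0 0 0
0 0 0 0 0
0 0 0 0 0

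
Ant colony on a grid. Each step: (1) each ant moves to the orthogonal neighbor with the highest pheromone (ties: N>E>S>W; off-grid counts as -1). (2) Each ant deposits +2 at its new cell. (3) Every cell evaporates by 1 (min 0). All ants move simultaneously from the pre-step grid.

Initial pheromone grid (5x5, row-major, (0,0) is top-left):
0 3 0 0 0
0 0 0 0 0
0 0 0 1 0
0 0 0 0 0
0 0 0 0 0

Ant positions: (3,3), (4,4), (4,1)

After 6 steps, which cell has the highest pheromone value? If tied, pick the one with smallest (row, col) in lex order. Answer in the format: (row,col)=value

Step 1: ant0:(3,3)->N->(2,3) | ant1:(4,4)->N->(3,4) | ant2:(4,1)->N->(3,1)
  grid max=2 at (0,1)
Step 2: ant0:(2,3)->N->(1,3) | ant1:(3,4)->N->(2,4) | ant2:(3,1)->N->(2,1)
  grid max=1 at (0,1)
Step 3: ant0:(1,3)->S->(2,3) | ant1:(2,4)->W->(2,3) | ant2:(2,1)->N->(1,1)
  grid max=4 at (2,3)
Step 4: ant0:(2,3)->N->(1,3) | ant1:(2,3)->N->(1,3) | ant2:(1,1)->N->(0,1)
  grid max=3 at (1,3)
Step 5: ant0:(1,3)->S->(2,3) | ant1:(1,3)->S->(2,3) | ant2:(0,1)->E->(0,2)
  grid max=6 at (2,3)
Step 6: ant0:(2,3)->N->(1,3) | ant1:(2,3)->N->(1,3) | ant2:(0,2)->E->(0,3)
  grid max=5 at (1,3)
Final grid:
  0 0 0 1 0
  0 0 0 5 0
  0 0 0 5 0
  0 0 0 0 0
  0 0 0 0 0
Max pheromone 5 at (1,3)

Answer: (1,3)=5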